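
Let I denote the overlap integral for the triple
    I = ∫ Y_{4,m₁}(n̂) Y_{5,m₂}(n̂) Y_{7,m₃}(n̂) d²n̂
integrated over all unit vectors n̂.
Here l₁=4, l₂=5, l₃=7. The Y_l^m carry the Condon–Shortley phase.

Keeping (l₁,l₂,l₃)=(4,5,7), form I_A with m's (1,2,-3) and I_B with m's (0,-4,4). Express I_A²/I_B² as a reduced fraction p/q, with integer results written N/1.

1849/2640

Shared (l₁,l₂,l₃)=(4,5,7): N and (l;000)² cancel in I_A²/I_B².
A: Δ = 2!·6!·8!/17! = 1/6126120; Racah Σ t=0..2: t=0:+1/362880 t=1:−1/69120 t=2:+1/172800 = -43/7257600; ⇒ 3j(4 5 7; 1 2 -3)² = 1849/170170, sgn -1
B: Δ = 2!·6!·8!/17! = 1/6126120; Racah Σ t=0..1: t=0:+1/483840 t=1:−1/1451520 = 1/725760; ⇒ 3j(4 5 7; 0 -4 4)² = 24/1547, sgn -1
I_A²/I_B² = (1849/170170)/(24/1547) = 1849/2640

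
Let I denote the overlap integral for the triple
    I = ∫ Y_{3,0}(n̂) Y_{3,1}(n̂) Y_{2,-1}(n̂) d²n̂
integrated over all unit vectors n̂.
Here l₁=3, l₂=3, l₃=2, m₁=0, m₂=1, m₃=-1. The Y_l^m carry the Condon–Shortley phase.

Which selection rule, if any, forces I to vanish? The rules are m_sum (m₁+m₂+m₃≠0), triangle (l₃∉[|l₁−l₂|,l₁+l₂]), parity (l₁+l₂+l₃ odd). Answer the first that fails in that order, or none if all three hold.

Σmᵢ = 0  ✓
l₃∈[|l₁−l₂|,l₁+l₂]=[0,6], have l₃=2  ✓
Σlᵢ = 8 ⇒ even  ✓

none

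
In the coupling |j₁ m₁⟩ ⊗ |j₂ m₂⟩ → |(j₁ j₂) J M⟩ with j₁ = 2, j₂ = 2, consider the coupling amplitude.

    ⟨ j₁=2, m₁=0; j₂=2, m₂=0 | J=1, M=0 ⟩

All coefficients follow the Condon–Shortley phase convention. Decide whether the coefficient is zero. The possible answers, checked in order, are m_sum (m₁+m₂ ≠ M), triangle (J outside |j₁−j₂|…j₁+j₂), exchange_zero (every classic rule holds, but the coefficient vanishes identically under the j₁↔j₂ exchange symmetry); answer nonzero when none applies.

exchange_zero

m-sum: m₁+m₂ = 0+0 = 0, M = 0  ✓
triangle: |j₁−j₂| = 0 ≤ J = 1 ≤ j₁+j₂ = 4  ✓
exchange: j₁=j₂ and m₁=m₂, and (−1)^(j₁+j₂−J) = (−1)^3 = −1 forces ⟨j₁m₁;j₂m₂|JM⟩ = −⟨j₂m₂;j₁m₁|JM⟩ = −⟨j₁m₁;j₂m₂|JM⟩ ⇒ the coefficient vanishes identically
Racah sum check: Σ_k collapses to 0 ⇒ CG = 0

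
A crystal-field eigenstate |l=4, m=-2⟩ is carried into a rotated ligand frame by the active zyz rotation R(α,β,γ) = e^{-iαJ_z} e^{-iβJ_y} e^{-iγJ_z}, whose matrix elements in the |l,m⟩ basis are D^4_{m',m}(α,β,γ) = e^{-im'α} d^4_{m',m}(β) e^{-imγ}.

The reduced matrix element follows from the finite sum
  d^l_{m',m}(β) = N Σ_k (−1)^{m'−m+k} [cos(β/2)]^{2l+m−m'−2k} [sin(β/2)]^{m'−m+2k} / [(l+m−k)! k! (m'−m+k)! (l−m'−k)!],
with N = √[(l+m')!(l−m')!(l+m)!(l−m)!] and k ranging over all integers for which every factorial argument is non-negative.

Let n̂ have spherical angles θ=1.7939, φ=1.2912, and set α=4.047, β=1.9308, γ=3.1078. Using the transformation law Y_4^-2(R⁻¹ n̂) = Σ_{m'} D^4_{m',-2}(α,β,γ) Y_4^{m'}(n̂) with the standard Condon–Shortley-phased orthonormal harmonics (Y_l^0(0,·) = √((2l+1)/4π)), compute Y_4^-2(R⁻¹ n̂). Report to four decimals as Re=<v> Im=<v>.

Re=0.1747 Im=0.3922

Need the full column D^4_{m',-2} for m'=−4..4 at α=4.0470, β=1.9308, γ=3.1078.
cos(β/2)=0.569088, sin(β/2)=0.822277
d^4_{-4,-2}: single k=2 term ⇒ +0.121532;  D = -0.111341-0.048717i
d^4_{-3,-2}: k∈[1..2] ⇒ +0.059475 -0.372509 = -0.313033;  D = -0.275763+0.148137i
d^4_{-2,-2}: k∈[0..2] ⇒ +0.011001 -0.275609 +0.719251 = +0.454643;  D = -0.078008+0.447901i
d^4_{-1,-2}: k∈[0..2] ⇒ -0.067439 +0.703975 -0.979813 = -0.343276;  D = +0.229680+0.255119i
d^4_{0,-2}: k∈[0..2] ⇒ +0.217888 -1.213052 +0.949703 = -0.045461;  D = -0.045357+0.003070i
d^4_{1,-2}: k∈[0..2] ⇒ -0.469317 +1.469719 -0.613679 = +0.386723;  D = -0.217659+0.319655i
d^4_{2,-2}: k∈[0..2] ⇒ +0.719251 -1.201290 +0.208999 = -0.273040;  D = +0.082670+0.260224i
d^4_{3,-2}: k∈[0..1] ⇒ -0.777702 +0.541214 = -0.236488;  D = -0.221512-0.082818i
d^4_{4,-2}: single k=0 term ⇒ +0.529719;  D = -0.452256+0.275803i
Y_4^{m'}(θ=1.7939,φ=1.2912) and Σ D·Y over m':
  (-0.1113-0.0487i)·(+0.1750+0.3600i)  (-0.2758+0.1481i)·(+0.1911-0.1717i)  (-0.0780+0.4479i)·(+0.1773+0.1109i)  (+0.2297+0.2551i)·(+0.0749-0.2607i)  (-0.0454+0.0031i)·(+0.1709+0.0000i)  (-0.2177+0.3197i)·(-0.0749-0.2607i)  (+0.0827+0.2602i)·(+0.1773-0.1109i)  (-0.2215-0.0828i)·(-0.1911-0.1717i)  (-0.4523+0.2758i)·(+0.1750-0.3600i)
Y_4^-2(R⁻¹ n̂) = +0.174662+0.392219i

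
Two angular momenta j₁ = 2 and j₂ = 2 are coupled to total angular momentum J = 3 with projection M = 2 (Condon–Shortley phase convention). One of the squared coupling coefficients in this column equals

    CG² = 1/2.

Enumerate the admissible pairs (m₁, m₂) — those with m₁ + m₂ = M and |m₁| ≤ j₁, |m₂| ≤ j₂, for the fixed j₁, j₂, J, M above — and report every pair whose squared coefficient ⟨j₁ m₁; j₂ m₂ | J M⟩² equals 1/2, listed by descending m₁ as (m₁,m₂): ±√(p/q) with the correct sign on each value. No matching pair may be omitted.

Admissible pairs with m₁+m₂ = M = 2: (0,2), (1,1), (2,0)
  (m₁,m₂)=(2,0): CG² = 1/2, CG = +√(1/2)   ← matches the target
  (m₁,m₂)=(1,1): CG² = 0/1, CG = 0
  (m₁,m₂)=(0,2): CG² = 1/2, CG = −√(1/2)   ← matches the target
Pairs with CG² = 1/2: (2,0): +√(1/2); (0,2): −√(1/2)

(2,0): +√(1/2); (0,2): −√(1/2)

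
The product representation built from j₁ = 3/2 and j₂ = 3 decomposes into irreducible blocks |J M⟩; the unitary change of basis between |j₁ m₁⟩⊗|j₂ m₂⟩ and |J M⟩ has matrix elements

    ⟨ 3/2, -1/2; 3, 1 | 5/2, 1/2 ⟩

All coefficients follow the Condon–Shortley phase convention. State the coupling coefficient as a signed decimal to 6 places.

−√(1/70) = -0.119523

triangle: 2!·1!·4!/8! = 48/40320
(j±m)!: 1!·2!·4!·2!·3!·2! = 1152
prefactor² = (2J+1)·Δ·N² = 288/35
  k=1: −1/(1!·1!·1!·3!·0!·1!) = -1/6
  k=2: +1/(2!·0!·0!·2!·1!·2!) = 1/8
Σ = -1/24  ⇒  CG² = 288/35·(-1/24)² = 1/70
CG = −√(1/70) = -0.119523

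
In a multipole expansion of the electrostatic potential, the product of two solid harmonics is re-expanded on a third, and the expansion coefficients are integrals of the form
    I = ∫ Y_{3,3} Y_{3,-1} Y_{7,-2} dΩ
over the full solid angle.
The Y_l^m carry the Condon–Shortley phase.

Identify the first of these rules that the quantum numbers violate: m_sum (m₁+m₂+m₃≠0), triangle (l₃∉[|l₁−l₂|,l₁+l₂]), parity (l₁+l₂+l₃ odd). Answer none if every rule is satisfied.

triangle

m₁+m₂+m₃ = 3 − 1 − 2 = 0  ✓
triangle: need |l₁−l₂| ≤ l₃ ≤ l₁+l₂ = [0,6]; l₃=7 is outside  ✗
parity: l₁+l₂+l₃ = 13 is odd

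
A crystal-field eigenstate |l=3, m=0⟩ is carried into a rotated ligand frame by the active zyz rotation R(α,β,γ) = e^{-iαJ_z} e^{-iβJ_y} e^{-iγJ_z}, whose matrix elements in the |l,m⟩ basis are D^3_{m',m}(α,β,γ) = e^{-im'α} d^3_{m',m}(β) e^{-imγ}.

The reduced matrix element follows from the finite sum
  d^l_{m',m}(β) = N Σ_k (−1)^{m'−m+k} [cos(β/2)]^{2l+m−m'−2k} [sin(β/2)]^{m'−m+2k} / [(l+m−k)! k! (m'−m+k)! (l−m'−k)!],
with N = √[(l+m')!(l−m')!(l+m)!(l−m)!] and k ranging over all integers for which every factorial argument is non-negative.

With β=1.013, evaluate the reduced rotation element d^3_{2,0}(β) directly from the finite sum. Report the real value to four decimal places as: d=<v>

d^3_{2,0}(β=1.0130) via the finite sum:
c=cos(1.013000/2)=0.874448, s=sin(1.013000/2)=0.485120; N=√[120·1·6·6]=65.726707
k: max(0,(0)−(2))=0 … min(3+(0),3−(2))=1
  k=0: (−1)^2·65.7267/(12)·0.8744^4·0.4851^2 = +0.753692
  k=1: (−1)^3·65.7267/(12)·0.8744^2·0.4851^4 = -0.231966
d^3_{2,0}(1.0130) = +0.753692 -0.231966 = +0.521726

d=0.5217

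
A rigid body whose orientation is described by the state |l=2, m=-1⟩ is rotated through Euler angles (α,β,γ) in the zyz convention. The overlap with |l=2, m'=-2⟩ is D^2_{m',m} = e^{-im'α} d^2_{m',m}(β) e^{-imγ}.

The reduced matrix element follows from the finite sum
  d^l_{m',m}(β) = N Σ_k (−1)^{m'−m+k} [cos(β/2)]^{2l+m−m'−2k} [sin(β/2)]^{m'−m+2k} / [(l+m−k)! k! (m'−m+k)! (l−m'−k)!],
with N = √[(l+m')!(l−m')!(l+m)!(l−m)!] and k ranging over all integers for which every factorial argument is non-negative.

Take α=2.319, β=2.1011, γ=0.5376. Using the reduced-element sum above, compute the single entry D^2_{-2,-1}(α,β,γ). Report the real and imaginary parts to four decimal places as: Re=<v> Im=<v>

First d^2_{-2,-1}(β=2.1011), then the phase factors e^{-i(-2)α} and e^{-i(-1)γ}:
c=cos(2.101100/2)=0.497094, s=sin(2.101100/2)=0.867697; N=√[1·24·1·6]=12.000000
k: max(0,(-1)−(-2))=1 … min(2+(-1),2−(-2))=1
  k=1: (−1)^0·12.0000/(6)·0.4971^3·0.8677^1 = +0.213164
d^2_{-2,-1}(2.1011) = +0.213164
Attach z-rotation phases: D = e^{-i(-2)(2.3190)}·(+0.213164)·e^{-i(-1)(0.5376)} = +0.095246-0.190701i

Re=0.0952 Im=-0.1907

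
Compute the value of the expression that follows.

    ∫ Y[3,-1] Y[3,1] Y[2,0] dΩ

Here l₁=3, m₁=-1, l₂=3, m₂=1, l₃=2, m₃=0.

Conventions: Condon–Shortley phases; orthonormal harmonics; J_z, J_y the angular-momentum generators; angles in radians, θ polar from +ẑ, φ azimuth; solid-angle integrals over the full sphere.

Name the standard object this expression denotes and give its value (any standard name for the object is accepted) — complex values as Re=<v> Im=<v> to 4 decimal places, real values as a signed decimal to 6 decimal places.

Gaunt coefficient, -0.126157

This is a Gaunt coefficient — the integral of a triple product of spherical harmonics over the sphere.
m-sum 0 ✓  L=8 even ✓  0≤2≤6 ✓
Π(2lᵢ+1) = 7×7×5 = 245
triangle coeff Δ(3,3,2) = 1/3780
Σ_t [1,3]: t=1:−1/24 t=2:+1/4 t=3:−1/24 = 1/6
(3j)²=4/105 [(3 3 2; 0 0 0)], sign=+1
Σ_t [2,4]: t=2:+1/16 t=3:−1/6 t=4:+1/96 = -3/32
(3j)²=3/140 [(3 3 2; -1 1 0)], sign=-1
⇒ 4πI² = 1/5
I = (-1)√(1/5/(4π)) = -0.12615663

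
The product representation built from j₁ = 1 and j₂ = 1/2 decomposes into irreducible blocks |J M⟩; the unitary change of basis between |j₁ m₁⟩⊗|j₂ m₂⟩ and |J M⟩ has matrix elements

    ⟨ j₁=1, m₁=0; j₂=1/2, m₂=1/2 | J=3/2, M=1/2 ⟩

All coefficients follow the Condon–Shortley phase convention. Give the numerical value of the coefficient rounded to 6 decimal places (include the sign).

j₁+j₂−J=0  J+j₁−j₂=2  J−j₁+j₂=1  j₁+j₂+J+1=4
(j₁±m₁, j₂±m₂, J±M) = (1,1,1,0,2,1)
P² = 2/3
sum k=0..0:
  [0] +1/1 = 1
S = 1
C² = P²·S² = 2/3 ; C = +0.816497

+√(2/3) ≈ +0.816497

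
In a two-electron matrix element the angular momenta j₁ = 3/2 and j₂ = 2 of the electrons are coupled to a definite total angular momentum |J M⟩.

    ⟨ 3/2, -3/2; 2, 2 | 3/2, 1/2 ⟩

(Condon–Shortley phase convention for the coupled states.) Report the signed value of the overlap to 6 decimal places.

triangle: 2!·1!·2!/6! = 4/720
(j±m)!: 0!·3!·4!·0!·2!·1! = 288
prefactor² = (2J+1)·Δ·N² = 32/5
  k=2: +1/(2!·0!·1!·2!·0!·0!) = 1/4
Σ = 1/4  ⇒  CG² = 32/5·(1/4)² = 2/5
CG = +√(2/5) = +0.632456

+0.632456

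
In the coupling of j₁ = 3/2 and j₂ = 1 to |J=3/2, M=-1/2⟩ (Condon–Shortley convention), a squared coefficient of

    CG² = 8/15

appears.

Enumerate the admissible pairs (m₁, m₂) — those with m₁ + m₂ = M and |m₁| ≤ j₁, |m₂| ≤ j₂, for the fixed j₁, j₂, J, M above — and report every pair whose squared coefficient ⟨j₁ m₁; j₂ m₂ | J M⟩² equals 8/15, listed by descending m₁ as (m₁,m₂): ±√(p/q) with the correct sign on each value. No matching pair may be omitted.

(1/2,-1): +√(8/15)

Admissible pairs with m₁+m₂ = M = -1/2: (-3/2,1), (-1/2,0), (1/2,-1)
  (m₁,m₂)=(1/2,-1): CG² = 8/15, CG = +√(8/15)   ← matches the target
  (m₁,m₂)=(-1/2,0): CG² = 1/15, CG = −√(1/15)
  (m₁,m₂)=(-3/2,1): CG² = 2/5, CG = −√(2/5)
Pairs with CG² = 8/15: (1/2,-1): +√(8/15)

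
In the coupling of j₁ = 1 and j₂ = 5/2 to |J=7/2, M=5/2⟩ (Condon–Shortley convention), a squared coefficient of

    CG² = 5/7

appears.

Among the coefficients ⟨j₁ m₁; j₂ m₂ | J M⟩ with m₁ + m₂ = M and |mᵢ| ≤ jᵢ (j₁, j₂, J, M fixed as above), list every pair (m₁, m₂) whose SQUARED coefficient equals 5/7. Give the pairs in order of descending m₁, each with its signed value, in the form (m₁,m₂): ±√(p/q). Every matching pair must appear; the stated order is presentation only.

(1,3/2): +√(5/7)

Admissible pairs with m₁+m₂ = M = 5/2: (0,5/2), (1,3/2)
  (m₁,m₂)=(1,3/2): CG² = 5/7, CG = +√(5/7)   ← matches the target
  (m₁,m₂)=(0,5/2): CG² = 2/7, CG = +√(2/7)
Pairs with CG² = 5/7: (1,3/2): +√(5/7)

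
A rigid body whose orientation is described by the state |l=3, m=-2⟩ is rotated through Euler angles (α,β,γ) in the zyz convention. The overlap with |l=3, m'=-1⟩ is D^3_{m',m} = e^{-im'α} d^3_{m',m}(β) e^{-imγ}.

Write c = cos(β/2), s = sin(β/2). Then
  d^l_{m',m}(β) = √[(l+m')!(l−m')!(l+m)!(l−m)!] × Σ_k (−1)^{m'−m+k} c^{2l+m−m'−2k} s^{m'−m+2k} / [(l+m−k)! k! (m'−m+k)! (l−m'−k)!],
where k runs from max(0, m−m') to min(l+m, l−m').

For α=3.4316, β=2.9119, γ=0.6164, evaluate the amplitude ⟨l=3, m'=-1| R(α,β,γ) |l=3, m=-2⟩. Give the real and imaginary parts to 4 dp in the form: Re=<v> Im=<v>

D^3_{-1,-2}(3.4316,2.9119,0.6164) = e^{-i·-1·3.4316}·d^3_{-1,-2}(2.9119)·e^{-i·-2·0.6164}. Compute d first:
With c≡cos(β/2)=0.114594 and s≡sin(β/2)=0.993412, N=[2·24·1·120]^{1/2}=75.894664
k∈{0,1} keeps every argument non-negative
  k=0: (−1)^1·75.8947/(24)·0.1146^5·0.9934^1 = -0.000062
  k=1: (−1)^2·75.8947/(12)·0.1146^3·0.9934^3 = +0.009330
d^3_{-1,-2}(2.9119) = -0.000062 +0.009330 = +0.009268
Phases: e^{-i·(-1)·3.4316}=-0.958242-0.285959i, e^{-i·(-2)·0.6164}=+0.331597+0.943421i ⇒ D=-0.000445-0.009258i

Re=-0.0004 Im=-0.0093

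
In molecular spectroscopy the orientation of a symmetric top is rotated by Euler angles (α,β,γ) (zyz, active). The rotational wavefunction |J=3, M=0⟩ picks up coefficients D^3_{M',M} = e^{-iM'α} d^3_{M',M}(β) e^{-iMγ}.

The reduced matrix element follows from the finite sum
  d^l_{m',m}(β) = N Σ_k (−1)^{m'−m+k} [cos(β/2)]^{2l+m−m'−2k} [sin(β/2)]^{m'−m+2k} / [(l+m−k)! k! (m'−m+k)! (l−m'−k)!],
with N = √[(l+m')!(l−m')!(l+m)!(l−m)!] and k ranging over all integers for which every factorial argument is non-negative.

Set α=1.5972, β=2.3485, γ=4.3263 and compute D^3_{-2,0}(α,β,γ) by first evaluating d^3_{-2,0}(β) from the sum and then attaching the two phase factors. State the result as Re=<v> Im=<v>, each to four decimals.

Re=0.4871 Im=0.0257

Split into d^3_{-2,0}(β=2.3485) × two z-phases.
With c≡cos(β/2)=0.386235 and s≡sin(β/2)=0.922400, N=[1·120·6·6]^{1/2}=65.726707
k: max(0,(0)−(-2))=2 … min(3+(0),3−(-2))=3
  k=2: (−1)^0·65.7267/(12)·0.3862^4·0.9224^2 = +0.103707
  k=3: (−1)^1·65.7267/(12)·0.3862^2·0.9224^4 = -0.591482
d^3_{-2,0}(2.3485) = +0.103707 -0.591482 = -0.487776
D = (-0.998606-0.052783i)·(-0.487776)·(+1.000000+0.000000i) = +0.487096+0.025746i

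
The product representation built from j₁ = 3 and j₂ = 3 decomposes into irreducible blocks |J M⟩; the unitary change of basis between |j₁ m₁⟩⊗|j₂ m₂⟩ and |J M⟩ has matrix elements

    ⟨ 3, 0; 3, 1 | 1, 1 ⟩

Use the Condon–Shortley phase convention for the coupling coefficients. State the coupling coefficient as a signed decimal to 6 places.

−√(3/14) ≈ -0.462910

triangle: 5!*1!*1!/8! = 120/40320
(j±m)!: 3!*3!*4!*2!*2!*0! = 3456
prefactor² = (2J+1)*Δ*N² = 216/7
  k=3: −1/(3!*2!*0!*1!*1!*0!) = -1/12
Σ = -1/12  ⇒  CG² = 216/7*(-1/12)² = 3/14
CG = −√(3/14) = -0.462910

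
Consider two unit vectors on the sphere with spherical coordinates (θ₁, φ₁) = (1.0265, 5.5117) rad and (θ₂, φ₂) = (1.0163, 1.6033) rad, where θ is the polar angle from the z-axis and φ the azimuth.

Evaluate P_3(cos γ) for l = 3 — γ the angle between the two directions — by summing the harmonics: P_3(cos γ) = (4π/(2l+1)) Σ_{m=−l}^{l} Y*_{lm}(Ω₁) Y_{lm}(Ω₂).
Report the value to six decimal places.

0.337089

Summing Y*_{l m}(θ₁,φ₁)·Y_{l m}(θ₂,φ₂) over m ∈ [−3, 3]; prefactor 4π/(2·3+1) = 1.795196:
  [-3]  conj(Y_{3,-3})(Ω₁) = (-0.176846, -0.192261) ; Y_{3,-3}(Ω₂) = (0.024960, 0.255160) ; Δ = (0.044643, -0.049923)
  [-2]  conj(Y_{3,-2})(Ω₁) = (0.010776, -0.387154) ; Y_{3,-2}(Ω₂) = (-0.388101, 0.025265) ; Δ = (0.005599, 0.150527)
  [-1]  conj(Y_{3,-1})(Ω₁) = (0.067521, -0.065667) ; Y_{3,-1}(Ω₂) = (-0.003447, -0.106025) ; Δ = (-0.007195, -0.006932)
  [+0]  conj(Y_{3,0})(Ω₁) = (-0.320644, -0.000000) ; Y_{3,0}(Ω₂) = (-0.317106, 0.000000) ; Δ = (0.101678, 0.000000)
  [+1]  conj(Y_{3,1})(Ω₁) = (-0.067521, -0.065667) ; Y_{3,1}(Ω₂) = (0.003447, -0.106025) ; Δ = (-0.007195, 0.006932)
  [+2]  conj(Y_{3,2})(Ω₁) = (0.010776, 0.387154) ; Y_{3,2}(Ω₂) = (-0.388101, -0.025265) ; Δ = (0.005599, -0.150527)
  [+3]  conj(Y_{3,3})(Ω₁) = (0.176846, -0.192261) ; Y_{3,3}(Ω₂) = (-0.024960, 0.255160) ; Δ = (0.044643, 0.049923)
Σ over m = (0.187773, 0.000000); ×(4π/7) → (0.337089, 0.000000). Real part: 0.337089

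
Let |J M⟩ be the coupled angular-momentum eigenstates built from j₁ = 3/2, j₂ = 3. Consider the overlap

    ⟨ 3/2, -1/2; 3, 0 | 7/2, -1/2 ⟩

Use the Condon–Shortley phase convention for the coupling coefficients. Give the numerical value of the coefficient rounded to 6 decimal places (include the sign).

j₁+j₂−J=1  J+j₁−j₂=2  J−j₁+j₂=5  j₁+j₂+J+1=9
(j₁±m₁, j₂±m₂, J±M) = (1,2,3,3,3,4)
P² = 384/7
sum k=0..1:
  [0] +1/24 = 1/24
  [1] −1/12 = -1/12
S = -1/24
C² = P²·S² = 2/21 ; C = -0.308607

−√(2/21) ≈ -0.308607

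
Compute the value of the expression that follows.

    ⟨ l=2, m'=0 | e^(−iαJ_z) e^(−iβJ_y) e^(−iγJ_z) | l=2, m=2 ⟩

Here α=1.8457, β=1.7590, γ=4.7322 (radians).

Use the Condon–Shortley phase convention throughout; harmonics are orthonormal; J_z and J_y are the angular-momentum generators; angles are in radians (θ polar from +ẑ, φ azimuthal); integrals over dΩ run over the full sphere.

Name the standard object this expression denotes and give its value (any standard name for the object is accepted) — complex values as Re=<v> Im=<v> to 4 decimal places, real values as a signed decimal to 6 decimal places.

This is a Wigner D-matrix element — the rotation-matrix element ⟨l m'| R(α,β,γ) |l m⟩ in the angular-momentum basis.
First d^2_{0,2}(β=1.7590), then the phase factors e^{-i(0)α} and e^{-i(2)γ}:
With c≡cos(β/2)=0.637536 and s≡sin(β/2)=0.770420, N=[2·2·24·1]^{1/2}=9.797959
Admissible k: 2..2 (factorial args all ≥0)
  k=2: (−1)^0·9.7980/(4)·0.6375^2·0.7704^2 = +0.590937
d^2_{0,2}(1.7590) = +0.590937
Phases: e^{-i·(0)·1.8457}=+1.000000+0.000000i, e^{-i·(2)·4.7322}=-0.999215+0.039612i ⇒ D=-0.590473+0.023408i

Wigner D-matrix element, Re=-0.5905 Im=0.0234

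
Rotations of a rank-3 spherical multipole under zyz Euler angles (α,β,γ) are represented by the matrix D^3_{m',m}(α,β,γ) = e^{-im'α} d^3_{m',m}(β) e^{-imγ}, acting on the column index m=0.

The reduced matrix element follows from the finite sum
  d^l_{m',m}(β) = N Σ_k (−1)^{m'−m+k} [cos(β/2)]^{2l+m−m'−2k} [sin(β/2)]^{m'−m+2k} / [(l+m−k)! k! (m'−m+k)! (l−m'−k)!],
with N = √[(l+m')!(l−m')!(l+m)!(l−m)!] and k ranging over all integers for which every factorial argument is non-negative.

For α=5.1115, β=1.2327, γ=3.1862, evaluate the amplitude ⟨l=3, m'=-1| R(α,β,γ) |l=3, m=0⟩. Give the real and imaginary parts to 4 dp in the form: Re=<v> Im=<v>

Split into d^3_{-1,0}(β=1.2327) × two z-phases.
c=cos(1.232700/2)=0.815994, s=sin(1.232700/2)=0.578061; N=√[2·24·6·6]=41.569219
The bounds max(0,m−m')=1 and min(l+m,l−m')=3 give 3 terms
  k=1: (−1)^0·41.5692/(12)·0.8160^5·0.5781^1 = +0.724433
  k=2: (−1)^1·41.5692/(4)·0.8160^3·0.5781^3 = -1.090668
  k=3: (−1)^2·41.5692/(12)·0.8160^1·0.5781^5 = +0.182450
d^3_{-1,0}(1.2327) = +0.724433 -1.090668 +0.182450 = -0.183785
Attach z-rotation phases: D = e^{-i(-1)(5.1115)}·(-0.183785)·e^{-i(0)(3.1862)} = -0.071419+0.169341i

Re=-0.0714 Im=0.1693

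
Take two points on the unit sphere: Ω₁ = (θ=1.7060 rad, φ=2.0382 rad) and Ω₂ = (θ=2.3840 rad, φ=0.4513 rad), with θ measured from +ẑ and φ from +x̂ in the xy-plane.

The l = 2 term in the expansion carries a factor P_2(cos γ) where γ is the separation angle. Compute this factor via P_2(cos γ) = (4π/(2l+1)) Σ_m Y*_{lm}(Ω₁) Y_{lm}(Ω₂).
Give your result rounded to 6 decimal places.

-0.488657

Addition theorem: P_2(cos γ) = (4π/5) Σ_m Y*_{lm}(Ω₁) Y_{lm}(Ω₂), m = −2…2:
  [-2]  conj(Y_{2,-2})(Ω₁) = (-0.225268, -0.305106) ; Y_{2,-2}(Ω₂) = (0.113011, -0.143175) ; Δ = (-0.069141, -0.002228)
  [-1]  conj(Y_{2,-1})(Ω₁) = (0.046491, -0.092116) ; Y_{2,-1}(Ω₂) = (-0.347063, 0.168208) ; Δ = (-0.000641, 0.039790)
  [+0]  conj(Y_{2,0})(Ω₁) = (-0.298201, -0.000000) ; Y_{2,0}(Ω₂) = (0.183991, 0.000000) ; Δ = (-0.054866, -0.000000)
  [+1]  conj(Y_{2,1})(Ω₁) = (-0.046491, -0.092116) ; Y_{2,1}(Ω₂) = (0.347063, 0.168208) ; Δ = (-0.000641, -0.039790)
  [+2]  conj(Y_{2,2})(Ω₁) = (-0.225268, 0.305106) ; Y_{2,2}(Ω₂) = (0.113011, 0.143175) ; Δ = (-0.069141, 0.002228)
Accumulated sum (-0.194430, 0.000000); after 4π/(2l+1) scaling, (-0.488657, 0.000000) ⇒ P_2 = -0.488657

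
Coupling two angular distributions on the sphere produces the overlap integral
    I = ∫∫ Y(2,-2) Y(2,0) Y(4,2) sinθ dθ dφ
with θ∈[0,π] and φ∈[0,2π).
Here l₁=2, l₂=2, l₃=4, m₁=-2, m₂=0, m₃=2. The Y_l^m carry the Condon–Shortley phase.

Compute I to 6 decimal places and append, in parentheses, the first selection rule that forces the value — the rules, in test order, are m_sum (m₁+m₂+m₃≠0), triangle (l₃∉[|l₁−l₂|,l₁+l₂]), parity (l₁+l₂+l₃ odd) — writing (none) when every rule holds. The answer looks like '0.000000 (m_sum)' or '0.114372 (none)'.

0.156078 (none)

Rules hold: Σm=0, L=8 even, 0≤4≤4.
N = 5·5·9 = 225
Δ = 0!·4!·4!/9! = 1/630
Racah Σ t=0..0: t=0:+1/16 = 1/16
⇒ 3j(2 2 4; 0 0 0)² = 2/35, sgn +1
Racah Σ t=0..0: t=0:+1/96 = 1/96
⇒ 3j(2 2 4; -2 0 2)² = 1/42, sgn +1
4πI² = N·(3j₀)²·(3jₘ)² = 15/49
I = +1·√(0.306122/4π) = 0.15607835
No selection rule forces the value: the integral is nonzero (none).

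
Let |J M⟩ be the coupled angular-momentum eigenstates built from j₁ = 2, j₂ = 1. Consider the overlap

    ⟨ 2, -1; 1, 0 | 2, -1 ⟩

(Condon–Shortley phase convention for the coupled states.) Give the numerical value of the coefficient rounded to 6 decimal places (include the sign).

triangle: 1!·3!·1!/6! = 6/720
(j±m)!: 1!·3!·1!·1!·1!·3! = 36
prefactor² = (2J+1)·Δ·N² = 3/2
  k=0: +1/(0!·1!·3!·1!·0!·0!) = 1/6
  k=1: −1/(1!·0!·2!·0!·1!·1!) = -1/2
Σ = -1/3  ⇒  CG² = 3/2·(-1/3)² = 1/6
CG = −√(1/6) = -0.408248

-0.408248  (= −√(1/6))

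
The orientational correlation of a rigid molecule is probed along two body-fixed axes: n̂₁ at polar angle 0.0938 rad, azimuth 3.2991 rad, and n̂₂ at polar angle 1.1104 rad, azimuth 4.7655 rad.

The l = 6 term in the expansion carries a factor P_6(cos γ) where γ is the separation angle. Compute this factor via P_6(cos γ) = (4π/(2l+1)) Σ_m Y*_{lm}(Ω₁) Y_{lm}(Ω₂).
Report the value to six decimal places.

Summing Y*_{l m}(θ₁,φ₁)·Y_{l m}(θ₂,φ₂) over m ∈ [−6, 6]; prefactor 4π/(2·6+1) = 0.966644:
  term(m=-6) = -0.000000-0.000000i   from Y*(Ω₁)=+0.000000+0.000000i, Y(Ω₂)=-0.237179+0.078248i
  term(m=-5) = +0.000003-0.000004i   from Y*(Ω₁)=-0.000008-0.000009i, Y(Ω₂)=+0.112609+0.414035i
  term(m=-4) = +0.000067+0.000030i   from Y*(Ω₁)=+0.000220+0.000160i, Y(Ω₂)=+0.263176-0.056767i
  term(m=-3) = +0.000224-0.000691i   from Y*(Ω₁)=-0.003750-0.001917i, Y(Ω₂)=+0.027356+0.170233i
  term(m=-2) = +0.014428+0.003057i   from Y*(Ω₁)=+0.042329+0.013794i, Y(Ω₂)=+0.329413-0.035123i
  term(m=-1) = +0.001836-0.017521i   from Y*(Ω₁)=-0.291646-0.046320i, Y(Ω₂)=+0.003167+0.059575i
  term(m=+0) = +0.307581+0.000000i   from Y*(Ω₁)=+0.925258-0.000000i, Y(Ω₂)=+0.332427+0.000000i
  term(m=+1) = +0.001836+0.017521i   from Y*(Ω₁)=+0.291646-0.046320i, Y(Ω₂)=-0.003167+0.059575i
  term(m=+2) = +0.014428-0.003057i   from Y*(Ω₁)=+0.042329-0.013794i, Y(Ω₂)=+0.329413+0.035123i
  term(m=+3) = +0.000224+0.000691i   from Y*(Ω₁)=+0.003750-0.001917i, Y(Ω₂)=-0.027356+0.170233i
  term(m=+4) = +0.000067-0.000030i   from Y*(Ω₁)=+0.000220-0.000160i, Y(Ω₂)=+0.263176+0.056767i
  term(m=+5) = +0.000003+0.000004i   from Y*(Ω₁)=+0.000008-0.000009i, Y(Ω₂)=-0.112609+0.414035i
  term(m=+6) = -0.000000+0.000000i   from Y*(Ω₁)=+0.000000-0.000000i, Y(Ω₂)=-0.237179-0.078248i
Total Σ_m = +0.340695-0.000000i. Multiply by 0.966644: +0.329331-0.000000i. P_6(cos γ) = 0.329331

0.329331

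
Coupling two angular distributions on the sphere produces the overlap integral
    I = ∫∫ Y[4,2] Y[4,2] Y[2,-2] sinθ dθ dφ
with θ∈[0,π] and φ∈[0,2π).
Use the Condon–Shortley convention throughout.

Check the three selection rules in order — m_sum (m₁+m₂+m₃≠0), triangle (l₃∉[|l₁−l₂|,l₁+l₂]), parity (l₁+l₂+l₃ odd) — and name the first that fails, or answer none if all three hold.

m_sum

m₁+m₂+m₃ = 2 + 2 − 2 = 2  ✗
triangle: |4−4|=0 ≤ l₃=2 ≤ 4+4=8
parity: l₁+l₂+l₃ = 10 is even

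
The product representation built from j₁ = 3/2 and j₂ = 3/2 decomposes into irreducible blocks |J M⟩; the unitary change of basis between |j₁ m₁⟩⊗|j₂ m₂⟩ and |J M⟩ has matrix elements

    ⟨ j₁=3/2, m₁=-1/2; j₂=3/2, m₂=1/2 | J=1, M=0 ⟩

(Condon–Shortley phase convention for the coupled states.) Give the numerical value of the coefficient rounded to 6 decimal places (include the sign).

√[3·2!1!1!/5! · 1!2!2!1!1!1!] = √(1/5)
  +(−1)^1/∏(1,1,1,1,0,0)! = -1  (running -1)
  +(−1)^2/∏(2,0,0,0,1,1)! = 1/2  (running -1/2)
⟨..|..⟩ = √(1/5)·(-1/2) = -0.223607

−√(1/20) ≈ -0.223607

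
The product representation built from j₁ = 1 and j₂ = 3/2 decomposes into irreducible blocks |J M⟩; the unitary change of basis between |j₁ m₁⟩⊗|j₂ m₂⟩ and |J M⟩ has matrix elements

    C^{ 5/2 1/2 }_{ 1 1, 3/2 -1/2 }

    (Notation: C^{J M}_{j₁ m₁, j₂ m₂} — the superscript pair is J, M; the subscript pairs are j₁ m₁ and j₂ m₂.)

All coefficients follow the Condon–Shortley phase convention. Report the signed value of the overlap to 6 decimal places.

+√(3/10) = +0.547723

j₁+j₂−J=0  J+j₁−j₂=2  J−j₁+j₂=3  j₁+j₂+J+1=6
(j₁±m₁, j₂±m₂, J±M) = (2,0,1,2,3,2)
P² = 24/5
sum k=0..0:
  [0] +1/4 = 1/4
S = 1/4
C² = P²·S² = 3/10 ; C = +0.547723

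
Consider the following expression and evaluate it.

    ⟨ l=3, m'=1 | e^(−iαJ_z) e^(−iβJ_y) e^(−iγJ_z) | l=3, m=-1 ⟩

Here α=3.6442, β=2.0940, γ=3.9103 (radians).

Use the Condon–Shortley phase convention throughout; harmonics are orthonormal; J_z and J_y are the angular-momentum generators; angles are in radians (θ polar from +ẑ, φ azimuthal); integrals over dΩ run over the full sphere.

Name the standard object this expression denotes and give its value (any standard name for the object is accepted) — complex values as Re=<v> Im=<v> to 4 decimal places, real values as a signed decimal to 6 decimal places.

This is a Wigner D-matrix element — the rotation-matrix element ⟨l m'| R(α,β,γ) |l m⟩ in the angular-momentum basis.
First d^3_{1,-1}(β=2.0940), then the phase factors e^{-i(1)α} and e^{-i(-1)γ}:
c=cos(2.094000/2)=0.500171, s=sin(2.094000/2)=0.865927; N=√[24·2·2·24]=48.000000
k∈{0,1,2} keeps every argument non-negative
  k=0: (−1)^2·48.0000/(8)·0.5002^4·0.8659^2 = +0.281571
  k=1: (−1)^3·48.0000/(6)·0.5002^2·0.8659^4 = -1.125256
  k=2: (−1)^4·48.0000/(48)·0.5002^0·0.8659^6 = +0.421586
d^3_{1,-1}(2.0940) = +0.281571 -1.125256 +0.421586 = -0.422099
Phases: e^{-i·(1)·3.6442}=-0.876330+0.481712i, e^{-i·(-1)·3.9103}=-0.718810-0.695207i ⇒ D=-0.407243-0.111000i

Wigner D-matrix element, Re=-0.4072 Im=-0.1110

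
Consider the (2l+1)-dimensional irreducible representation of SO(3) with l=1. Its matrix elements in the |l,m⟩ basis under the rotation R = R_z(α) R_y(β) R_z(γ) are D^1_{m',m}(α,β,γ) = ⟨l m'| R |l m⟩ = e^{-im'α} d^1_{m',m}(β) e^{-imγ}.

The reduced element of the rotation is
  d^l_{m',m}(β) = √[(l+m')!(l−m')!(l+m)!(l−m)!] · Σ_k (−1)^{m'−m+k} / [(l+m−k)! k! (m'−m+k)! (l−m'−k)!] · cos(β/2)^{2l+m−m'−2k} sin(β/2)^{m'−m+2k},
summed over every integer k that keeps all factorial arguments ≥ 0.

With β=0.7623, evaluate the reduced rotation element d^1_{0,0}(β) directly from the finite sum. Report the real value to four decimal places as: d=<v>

d=0.7232

d^1_{0,0}(β=0.7623) via the finite sum:
With c≡cos(β/2)=0.928237 and s≡sin(β/2)=0.371988, N=[1·1·1·1]^{1/2}=1.000000
The bounds max(0,m−m')=0 and min(l+m,l−m')=1 give 2 terms
  k=0: (−1)^0·1.0000/(1)·0.9282^2·0.3720^0 = +0.861625
  k=1: (−1)^1·1.0000/(1)·0.9282^0·0.3720^2 = -0.138375
d^1_{0,0}(0.7623) = +0.861625 -0.138375 = +0.723250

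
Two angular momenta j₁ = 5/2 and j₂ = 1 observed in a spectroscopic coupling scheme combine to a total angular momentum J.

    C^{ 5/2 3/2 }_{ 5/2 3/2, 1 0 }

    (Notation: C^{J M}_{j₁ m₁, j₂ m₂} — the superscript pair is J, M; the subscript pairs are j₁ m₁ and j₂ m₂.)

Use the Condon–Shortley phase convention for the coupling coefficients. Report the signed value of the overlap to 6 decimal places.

j₁+j₂−J=1  J+j₁−j₂=4  J−j₁+j₂=1  j₁+j₂+J+1=7
(j₁±m₁, j₂±m₂, J±M) = (4,1,1,1,4,1)
P² = 576/35
sum k=0..1:
  [0] +1/6 = 1/6
  [1] −1/24 = -1/24
S = 1/8
C² = P²·S² = 9/35 ; C = +0.507093

+√(9/35) ≈ +0.507093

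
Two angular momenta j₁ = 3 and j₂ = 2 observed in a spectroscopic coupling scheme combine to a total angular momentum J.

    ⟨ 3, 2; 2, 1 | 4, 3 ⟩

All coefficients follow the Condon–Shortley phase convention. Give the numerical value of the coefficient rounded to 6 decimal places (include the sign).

+0.223607

triangle: 1!·5!·3!/10! = 720/3628800
(j±m)!: 5!·1!·3!·1!·7!·1! = 3628800
prefactor² = (2J+1)·Δ·N² = 6480
  k=0: +1/(0!·1!·1!·3!·4!·0!) = 1/144
  k=1: −1/(1!·0!·0!·2!·5!·1!) = -1/240
Σ = 1/360  ⇒  CG² = 6480·(1/360)² = 1/20
CG = +√(1/20) = +0.223607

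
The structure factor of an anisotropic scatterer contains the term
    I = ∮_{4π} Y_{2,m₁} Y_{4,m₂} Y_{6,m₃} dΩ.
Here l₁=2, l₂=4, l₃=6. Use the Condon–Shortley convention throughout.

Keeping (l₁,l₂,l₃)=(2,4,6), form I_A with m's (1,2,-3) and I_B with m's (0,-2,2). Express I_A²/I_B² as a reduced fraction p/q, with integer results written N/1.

l's match ⇒ only the (l;m) 3-j factors differ between A and B.
A: triangle coeff Δ(2,4,6) = 1/6435; Σ_t [0,0]: t=0:+1/8640 = 1/8640; (3j)²=28/715 [(2 4 6; 1 2 -3)], sign=-1
B: triangle coeff Δ(2,4,6) = 1/6435; Σ_t [0,0]: t=0:+1/5760 = 1/5760; (3j)²=56/2145 [(2 4 6; 0 -2 2)], sign=+1
I_A²/I_B² = (28/715)/(56/2145) = 3/2

3/2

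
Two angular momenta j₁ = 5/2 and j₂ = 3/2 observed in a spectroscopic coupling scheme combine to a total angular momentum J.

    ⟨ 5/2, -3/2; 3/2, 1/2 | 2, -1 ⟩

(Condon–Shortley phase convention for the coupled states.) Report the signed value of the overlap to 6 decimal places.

+√(1/42) ≈ +0.154303

triangle: 2!*3!*1!/7! = 12/5040
(j±m)!: 1!*4!*2!*1!*1!*3! = 288
prefactor² = (2J+1)*Δ*N² = 24/7
  k=1: −1/(1!*1!*3!*1!*0!*0!) = -1/6
  k=2: +1/(2!*0!*2!*0!*1!*1!) = 1/4
Σ = 1/12  ⇒  CG² = 24/7*(1/12)² = 1/42
CG = +√(1/42) = +0.154303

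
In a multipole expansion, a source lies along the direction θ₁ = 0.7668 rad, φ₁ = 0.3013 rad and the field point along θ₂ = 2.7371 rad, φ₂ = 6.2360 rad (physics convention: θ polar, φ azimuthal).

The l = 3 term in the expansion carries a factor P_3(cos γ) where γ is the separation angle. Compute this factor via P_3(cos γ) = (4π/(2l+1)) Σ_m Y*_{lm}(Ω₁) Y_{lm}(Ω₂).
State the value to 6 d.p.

Summing Y*_{l m}(θ₁,φ₁)·Y_{l m}(θ₂,φ₂) over m ∈ [−3, 3]; prefactor 4π/(2·3+1) = 1.795196:
  [-3]  conj(Y_{3,-3})(Ω₁) = (0.086201, 0.109501) ; Y_{3,-3}(Ω₂) = (0.025177, 0.003588) ; Δ = (0.001777, 0.003066)
  [-2]  conj(Y_{3,-2})(Ω₁) = (0.291895, 0.200812) ; Y_{3,-2}(Ω₂) = (-0.144868, -0.013712) ; Δ = (-0.039533, -0.033094)
  [-1]  conj(Y_{3,-1})(Ω₁) = (0.341106, 0.106002) ; Y_{3,-1}(Ω₂) = (0.409800, 0.019351) ; Δ = (0.137734, 0.050041)
  [+0]  conj(Y_{3,0})(Ω₁) = (-0.109384, -0.000000) ; Y_{3,0}(Ω₂) = (-0.420451, 0.000000) ; Δ = (0.045991, 0.000000)
  [+1]  conj(Y_{3,1})(Ω₁) = (-0.341106, 0.106002) ; Y_{3,1}(Ω₂) = (-0.409800, 0.019351) ; Δ = (0.137734, -0.050041)
  [+2]  conj(Y_{3,2})(Ω₁) = (0.291895, -0.200812) ; Y_{3,2}(Ω₂) = (-0.144868, 0.013712) ; Δ = (-0.039533, 0.033094)
  [+3]  conj(Y_{3,3})(Ω₁) = (-0.086201, 0.109501) ; Y_{3,3}(Ω₂) = (-0.025177, 0.003588) ; Δ = (0.001777, -0.003066)
Accumulated sum (0.245948, -0.000000); after 4π/(2l+1) scaling, (0.441525, -0.000000) ⇒ P_3 = 0.441525

0.441525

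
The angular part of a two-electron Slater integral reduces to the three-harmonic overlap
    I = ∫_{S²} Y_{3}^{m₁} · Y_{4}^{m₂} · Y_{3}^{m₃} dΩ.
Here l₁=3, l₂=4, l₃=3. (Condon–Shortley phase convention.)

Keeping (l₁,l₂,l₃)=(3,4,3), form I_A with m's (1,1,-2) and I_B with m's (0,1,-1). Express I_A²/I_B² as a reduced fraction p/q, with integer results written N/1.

32/15

Same 3,4,3: normalisation and zero-m 3j drop out of the ratio.
A: Δ: 4! 2! 4! / 11! → 1/34650; sum: t=1:−1/144 t=2:+1/48 = 1/72; 3j²(3 4 3; 1 1 -2) = Δ·Π!·Σ² = 16/693  (sign -1)
B: Δ: 4! 2! 4! / 11! → 1/34650; sum: t=1:−1/288 t=2:+1/24 t=3:−1/48 = 5/288; 3j²(3 4 3; 0 1 -1) = Δ·Π!·Σ² = 5/462  (sign +1)
I_A²/I_B² = (16/693)/(5/462) = 32/15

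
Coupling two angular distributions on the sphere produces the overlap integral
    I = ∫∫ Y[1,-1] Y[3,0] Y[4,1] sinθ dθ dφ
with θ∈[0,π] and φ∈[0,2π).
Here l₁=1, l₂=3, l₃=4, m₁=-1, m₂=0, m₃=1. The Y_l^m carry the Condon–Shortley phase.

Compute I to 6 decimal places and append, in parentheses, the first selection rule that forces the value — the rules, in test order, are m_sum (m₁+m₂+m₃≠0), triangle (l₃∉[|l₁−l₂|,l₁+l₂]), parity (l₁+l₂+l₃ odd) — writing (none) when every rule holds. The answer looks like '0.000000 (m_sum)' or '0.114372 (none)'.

-0.194664 (none)

Checks pass: Σm=0; 8 even; l₃=4∈[2,4].
(2·1+1)(2·3+1)(2·4+1) = 189
Δ: 0! 2! 6! / 9! → 1/252
sum: t=0:+1/36 = 1/36
3j²(1 3 4; 0 0 0) = Δ·Π!·Σ² = 4/63  (sign +1)
sum: t=0:+1/72 = 1/72
3j²(1 3 4; -1 0 1) = Δ·Π!·Σ² = 5/126  (sign -1)
combine: 4πI² = 189·4/63·5/126 = 10/21
take √, sign -1: I = -0.19466390
No selection rule forces the value: the integral is nonzero (none).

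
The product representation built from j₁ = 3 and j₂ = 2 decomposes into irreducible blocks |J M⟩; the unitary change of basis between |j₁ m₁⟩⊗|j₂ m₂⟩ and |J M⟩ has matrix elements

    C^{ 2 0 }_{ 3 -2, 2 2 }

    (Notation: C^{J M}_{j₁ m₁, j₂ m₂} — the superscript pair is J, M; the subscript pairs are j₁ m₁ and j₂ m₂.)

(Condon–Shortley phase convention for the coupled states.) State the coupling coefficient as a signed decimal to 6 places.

-0.597614  (= −√(5/14))

j₁+j₂−J=3  J+j₁−j₂=3  J−j₁+j₂=1  j₁+j₂+J+1=8
(j₁±m₁, j₂±m₂, J±M) = (1,5,4,0,2,2)
P² = 360/7
sum k=3..3:
  [3] −1/12 = -1/12
S = -1/12
C² = P²·S² = 5/14 ; C = -0.597614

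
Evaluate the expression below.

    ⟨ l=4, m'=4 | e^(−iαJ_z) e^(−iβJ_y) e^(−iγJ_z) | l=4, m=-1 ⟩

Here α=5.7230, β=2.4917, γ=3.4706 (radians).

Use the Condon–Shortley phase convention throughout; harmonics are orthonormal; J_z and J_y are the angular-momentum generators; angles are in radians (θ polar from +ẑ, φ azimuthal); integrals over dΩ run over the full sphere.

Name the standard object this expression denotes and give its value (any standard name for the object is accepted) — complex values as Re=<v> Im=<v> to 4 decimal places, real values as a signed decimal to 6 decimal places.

This is a Wigner D-matrix element — the rotation-matrix element ⟨l m'| R(α,β,γ) |l m⟩ in the angular-momentum basis.
Split into d^4_{4,-1}(β=2.4917) × two z-phases.
With c≡cos(β/2)=0.319258 and s≡sin(β/2)=0.947668, N=[40320·1·6·120]^{1/2}=5387.986637
k: max(0,(-1)−(4))=0 … min(4+(-1),4−(4))=0
  k=0: (−1)^5·5387.9866/(720)·0.3193^3·0.9477^5 = -0.186123
d^4_{4,-1}(2.4917) = -0.186123
D = (-0.620943+0.783856i)·(-0.186123)·(-0.946364-0.323104i) = -0.156512+0.100727i

Wigner D-matrix element, Re=-0.1565 Im=0.1007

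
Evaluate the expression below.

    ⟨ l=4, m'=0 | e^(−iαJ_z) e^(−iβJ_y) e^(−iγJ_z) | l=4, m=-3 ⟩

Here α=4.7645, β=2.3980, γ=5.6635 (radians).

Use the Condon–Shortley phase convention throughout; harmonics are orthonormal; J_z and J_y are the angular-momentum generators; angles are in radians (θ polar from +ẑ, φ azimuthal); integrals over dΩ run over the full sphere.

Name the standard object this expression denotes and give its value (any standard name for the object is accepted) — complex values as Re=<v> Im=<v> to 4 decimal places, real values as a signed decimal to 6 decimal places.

This is a Wigner D-matrix element — the rotation-matrix element ⟨l m'| R(α,β,γ) |l m⟩ in the angular-momentum basis.
First d^4_{0,-3}(β=2.3980), then the phase factors e^{-i(0)α} and e^{-i(-3)γ}:
Half-angle: c=0.363290, s=0.931676. N=√(24·24·1·5040)=1703.830978
Admissible k: 0..1 (factorial args all ≥0)
  k=0: (−1)^3·1703.8310/(144)·0.3633^5·0.9317^3 = -0.060551
  k=1: (−1)^4·1703.8310/(144)·0.3633^3·0.9317^5 = +0.398243
d^4_{0,-3}(2.3980) = -0.060551 +0.398243 = +0.337692
Attach z-rotation phases: D = e^{-i(0)(4.7645)}·(+0.337692)·e^{-i(-3)(5.6635)} = -0.096000-0.323758i

Wigner D-matrix element, Re=-0.0960 Im=-0.3238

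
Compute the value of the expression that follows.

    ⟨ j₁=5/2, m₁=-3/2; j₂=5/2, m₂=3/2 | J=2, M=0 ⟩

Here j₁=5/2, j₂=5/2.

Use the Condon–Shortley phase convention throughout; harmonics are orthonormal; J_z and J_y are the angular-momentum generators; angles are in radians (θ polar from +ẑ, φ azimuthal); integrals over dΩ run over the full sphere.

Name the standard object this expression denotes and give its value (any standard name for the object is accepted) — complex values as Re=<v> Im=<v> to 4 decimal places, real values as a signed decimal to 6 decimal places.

Clebsch–Gordan coefficient, −√(1/84) ≈ -0.109109

This is a Clebsch–Gordan (vector-coupling) coefficient.
√[5·3!2!2!/8! · 1!4!4!1!2!2!] = √(48/7)
  +(−1)^2/∏(2,1,2,2,0,0)! = 1/8  (running 1/8)
  +(−1)^3/∏(3,0,1,1,1,1)! = -1/6  (running -1/24)
⟨..|..⟩ = √(48/7)·(-1/24) = -0.109109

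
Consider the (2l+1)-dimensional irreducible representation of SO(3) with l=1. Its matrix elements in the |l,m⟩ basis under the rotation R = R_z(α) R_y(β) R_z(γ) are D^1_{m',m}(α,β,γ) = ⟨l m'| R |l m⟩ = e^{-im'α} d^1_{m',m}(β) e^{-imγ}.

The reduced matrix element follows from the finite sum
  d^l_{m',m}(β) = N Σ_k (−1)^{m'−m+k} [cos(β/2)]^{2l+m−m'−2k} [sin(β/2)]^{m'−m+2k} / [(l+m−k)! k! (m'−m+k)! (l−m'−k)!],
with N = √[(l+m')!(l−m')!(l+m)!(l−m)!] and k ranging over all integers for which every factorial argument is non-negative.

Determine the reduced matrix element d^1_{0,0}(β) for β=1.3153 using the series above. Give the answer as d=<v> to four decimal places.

d^1_{0,0}(β=1.3153) via the finite sum:
Half-angle: c=0.791431, s=0.611259. N=√(1·1·1·1)=1.000000
k: max(0,(0)−(0))=0 … min(1+(0),1−(0))=1
  k=0: (−1)^0·1.0000/(1)·0.7914^2·0.6113^0 = +0.626363
  k=1: (−1)^1·1.0000/(1)·0.7914^0·0.6113^2 = -0.373637
d^1_{0,0}(1.3153) = +0.626363 -0.373637 = +0.252726

d=0.2527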